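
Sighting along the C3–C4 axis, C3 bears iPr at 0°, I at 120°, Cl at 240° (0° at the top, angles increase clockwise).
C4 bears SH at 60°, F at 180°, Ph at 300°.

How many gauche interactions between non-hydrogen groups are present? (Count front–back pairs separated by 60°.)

6

Non-H gauche pairs: iPr(0°)/SH(60°); iPr(0°)/Ph(300°); I(120°)/SH(60°); I(120°)/F(180°); Cl(240°)/F(180°); Cl(240°)/Ph(300°) — 6 interactions.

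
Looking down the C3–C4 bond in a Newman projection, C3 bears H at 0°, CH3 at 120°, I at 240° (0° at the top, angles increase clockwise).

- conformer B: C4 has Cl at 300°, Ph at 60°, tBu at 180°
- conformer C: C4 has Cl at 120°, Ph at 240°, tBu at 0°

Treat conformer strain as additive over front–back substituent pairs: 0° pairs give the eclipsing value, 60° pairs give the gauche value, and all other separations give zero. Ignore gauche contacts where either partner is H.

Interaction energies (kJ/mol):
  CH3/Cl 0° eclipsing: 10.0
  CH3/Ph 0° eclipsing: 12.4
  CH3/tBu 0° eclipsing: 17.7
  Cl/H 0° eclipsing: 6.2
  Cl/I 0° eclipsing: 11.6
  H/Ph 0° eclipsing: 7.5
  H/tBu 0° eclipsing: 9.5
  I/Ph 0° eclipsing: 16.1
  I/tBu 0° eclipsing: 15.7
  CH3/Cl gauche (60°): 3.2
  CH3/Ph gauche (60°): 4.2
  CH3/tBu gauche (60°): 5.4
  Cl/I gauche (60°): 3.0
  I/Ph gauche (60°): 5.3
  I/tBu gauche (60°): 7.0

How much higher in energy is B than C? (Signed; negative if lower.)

B (staggered): CH3(120°)/Ph(60°) gauche 4.2; CH3(120°)/tBu(180°) gauche 5.4; I(240°)/Cl(300°) gauche 3.0; I(240°)/tBu(180°) gauche 7.0 → 19.6 kJ/mol.
C (eclipsed): H(0°)/tBu(0°) eclipsed 9.5; CH3(120°)/Cl(120°) eclipsed 10.0; I(240°)/Ph(240°) eclipsed 16.1 → 35.6 kJ/mol.
E(B) − E(C) = 19.6 − 35.6 = -16.0 kJ/mol.

-16.0 kJ/mol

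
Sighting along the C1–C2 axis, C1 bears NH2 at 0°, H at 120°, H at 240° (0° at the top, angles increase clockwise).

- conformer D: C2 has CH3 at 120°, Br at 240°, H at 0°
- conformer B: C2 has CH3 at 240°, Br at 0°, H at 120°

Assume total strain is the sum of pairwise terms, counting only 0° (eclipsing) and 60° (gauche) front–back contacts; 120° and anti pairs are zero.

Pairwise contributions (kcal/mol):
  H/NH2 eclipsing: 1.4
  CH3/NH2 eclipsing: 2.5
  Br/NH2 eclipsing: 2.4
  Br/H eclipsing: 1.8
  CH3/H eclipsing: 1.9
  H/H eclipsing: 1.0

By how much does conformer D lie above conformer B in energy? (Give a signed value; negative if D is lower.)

-0.2 kcal/mol

D (eclipsed): NH2(0°)/H(0°) eclipsed 1.4; H(120°)/CH3(120°) eclipsed 1.9; H(240°)/Br(240°) eclipsed 1.8 → 5.1 kcal/mol.
B (eclipsed): NH2(0°)/Br(0°) eclipsed 2.4; H(120°)/H(120°) eclipsed 1.0; H(240°)/CH3(240°) eclipsed 1.9 → 5.3 kcal/mol.
E(D) − E(B) = 5.1 − 5.3 = -0.2 kcal/mol.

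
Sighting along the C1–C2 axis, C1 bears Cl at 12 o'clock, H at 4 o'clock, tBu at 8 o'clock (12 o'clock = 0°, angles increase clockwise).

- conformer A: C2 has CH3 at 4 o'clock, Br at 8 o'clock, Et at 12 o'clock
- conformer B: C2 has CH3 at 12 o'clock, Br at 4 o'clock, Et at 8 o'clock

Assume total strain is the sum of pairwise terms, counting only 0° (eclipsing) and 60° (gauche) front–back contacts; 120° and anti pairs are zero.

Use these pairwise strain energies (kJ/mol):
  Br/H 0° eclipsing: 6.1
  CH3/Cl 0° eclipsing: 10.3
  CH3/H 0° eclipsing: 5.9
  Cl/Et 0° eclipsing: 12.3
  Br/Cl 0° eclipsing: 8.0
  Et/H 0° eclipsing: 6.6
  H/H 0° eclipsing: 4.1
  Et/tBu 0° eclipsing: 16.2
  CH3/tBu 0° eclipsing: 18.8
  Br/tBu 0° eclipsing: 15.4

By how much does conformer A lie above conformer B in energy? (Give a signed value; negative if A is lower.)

+1.0 kJ/mol

A (eclipsed): Cl(0°)/Et(0°) eclipsed 12.3; H(120°)/CH3(120°) eclipsed 5.9; tBu(240°)/Br(240°) eclipsed 15.4 → 33.6 kJ/mol.
B (eclipsed): Cl(0°)/CH3(0°) eclipsed 10.3; H(120°)/Br(120°) eclipsed 6.1; tBu(240°)/Et(240°) eclipsed 16.2 → 32.6 kJ/mol.
E(A) − E(B) = 33.6 − 32.6 = +1.0 kJ/mol.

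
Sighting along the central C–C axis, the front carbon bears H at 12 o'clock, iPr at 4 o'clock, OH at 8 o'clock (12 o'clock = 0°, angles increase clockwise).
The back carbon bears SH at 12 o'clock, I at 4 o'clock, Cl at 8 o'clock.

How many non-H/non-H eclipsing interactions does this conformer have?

Non-H eclipsing pairs: iPr(120°)/I(120°); OH(240°)/Cl(240°) — 2 interactions.

2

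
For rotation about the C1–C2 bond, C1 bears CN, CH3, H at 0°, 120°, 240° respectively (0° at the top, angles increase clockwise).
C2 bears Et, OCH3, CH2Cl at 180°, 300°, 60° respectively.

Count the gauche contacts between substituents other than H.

4

Non-H gauche pairs: CN(0°)/OCH3(300°); CN(0°)/CH2Cl(60°); CH3(120°)/Et(180°); CH3(120°)/CH2Cl(60°) — 4 interactions.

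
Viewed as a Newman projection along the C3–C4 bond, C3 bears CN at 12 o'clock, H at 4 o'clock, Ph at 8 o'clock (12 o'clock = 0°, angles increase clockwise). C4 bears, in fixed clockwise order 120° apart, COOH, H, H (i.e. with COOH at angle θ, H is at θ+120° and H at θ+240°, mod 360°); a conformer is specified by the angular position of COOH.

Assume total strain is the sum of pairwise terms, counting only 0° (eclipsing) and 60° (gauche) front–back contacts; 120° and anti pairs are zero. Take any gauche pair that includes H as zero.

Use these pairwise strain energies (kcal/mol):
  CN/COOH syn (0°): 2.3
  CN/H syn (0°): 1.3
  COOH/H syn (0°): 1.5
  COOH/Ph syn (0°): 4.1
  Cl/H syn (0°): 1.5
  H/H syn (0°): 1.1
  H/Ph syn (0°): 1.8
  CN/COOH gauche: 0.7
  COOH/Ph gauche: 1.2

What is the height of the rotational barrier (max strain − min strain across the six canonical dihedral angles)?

COOH at 0° is eclipsed. CN at 0° is eclipsed with COOH at 0° (2.3); H at 120° is eclipsed with H at 120° (1.1); Ph at 240° is eclipsed with H at 240° (1.8). Total 5.2 kcal/mol.
COOH at 60° is staggered. CN at 0° is gauche with COOH at 60° (0.7). Total 0.7 kcal/mol.
COOH at 120° is eclipsed. CN at 0° is eclipsed with H at 0° (1.3); H at 120° is eclipsed with COOH at 120° (1.5); Ph at 240° is eclipsed with H at 240° (1.8). Total 4.6 kcal/mol.
COOH at 180° is staggered. Ph at 240° is gauche with COOH at 180° (1.2). Total 1.2 kcal/mol.
COOH at 240° is eclipsed. CN at 0° is eclipsed with H at 0° (1.3); H at 120° is eclipsed with H at 120° (1.1); Ph at 240° is eclipsed with COOH at 240° (4.1). Total 6.5 kcal/mol.
COOH at 300° is staggered. CN at 0° is gauche with COOH at 300° (0.7); Ph at 240° is gauche with COOH at 300° (1.2). Total 1.9 kcal/mol.
Max at 240° (6.5 kcal/mol), min at 60° (0.7 kcal/mol); barrier = 5.8 kcal/mol.

5.8 kcal/mol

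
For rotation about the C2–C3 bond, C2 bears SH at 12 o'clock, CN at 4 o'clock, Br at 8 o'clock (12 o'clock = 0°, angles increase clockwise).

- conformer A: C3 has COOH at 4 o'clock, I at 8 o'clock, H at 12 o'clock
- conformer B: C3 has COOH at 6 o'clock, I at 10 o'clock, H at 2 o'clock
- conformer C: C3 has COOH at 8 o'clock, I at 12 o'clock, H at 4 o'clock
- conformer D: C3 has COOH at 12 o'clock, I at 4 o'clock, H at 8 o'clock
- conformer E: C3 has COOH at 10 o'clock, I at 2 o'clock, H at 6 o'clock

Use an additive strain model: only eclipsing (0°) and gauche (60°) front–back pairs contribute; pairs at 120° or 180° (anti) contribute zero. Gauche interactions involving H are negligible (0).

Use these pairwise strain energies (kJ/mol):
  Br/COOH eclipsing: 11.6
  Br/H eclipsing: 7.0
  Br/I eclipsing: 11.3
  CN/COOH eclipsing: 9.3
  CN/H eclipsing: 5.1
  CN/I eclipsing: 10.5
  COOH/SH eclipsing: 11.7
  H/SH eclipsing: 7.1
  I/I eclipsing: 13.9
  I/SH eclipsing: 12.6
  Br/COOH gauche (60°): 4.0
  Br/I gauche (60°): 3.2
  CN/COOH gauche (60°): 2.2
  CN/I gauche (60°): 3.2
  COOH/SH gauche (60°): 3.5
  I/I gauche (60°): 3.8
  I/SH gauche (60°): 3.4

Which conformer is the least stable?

A (eclipsed): SH(0°)/H(0°) eclipsed 7.1; CN(120°)/COOH(120°) eclipsed 9.3; Br(240°)/I(240°) eclipsed 11.3 → 27.7 kJ/mol.
B (staggered): SH(0°)/I(300°) gauche 3.4; CN(120°)/COOH(180°) gauche 2.2; Br(240°)/COOH(180°) gauche 4.0; Br(240°)/I(300°) gauche 3.2 → 12.8 kJ/mol.
C (eclipsed): SH(0°)/I(0°) eclipsed 12.6; CN(120°)/H(120°) eclipsed 5.1; Br(240°)/COOH(240°) eclipsed 11.6 → 29.3 kJ/mol.
D (eclipsed): SH(0°)/COOH(0°) eclipsed 11.7; CN(120°)/I(120°) eclipsed 10.5; Br(240°)/H(240°) eclipsed 7.0 → 29.2 kJ/mol.
E (staggered): SH(0°)/COOH(300°) gauche 3.5; SH(0°)/I(60°) gauche 3.4; CN(120°)/I(60°) gauche 3.2; Br(240°)/COOH(300°) gauche 4.0 → 14.1 kJ/mol.
C has the highest total (29.3 kJ/mol).

C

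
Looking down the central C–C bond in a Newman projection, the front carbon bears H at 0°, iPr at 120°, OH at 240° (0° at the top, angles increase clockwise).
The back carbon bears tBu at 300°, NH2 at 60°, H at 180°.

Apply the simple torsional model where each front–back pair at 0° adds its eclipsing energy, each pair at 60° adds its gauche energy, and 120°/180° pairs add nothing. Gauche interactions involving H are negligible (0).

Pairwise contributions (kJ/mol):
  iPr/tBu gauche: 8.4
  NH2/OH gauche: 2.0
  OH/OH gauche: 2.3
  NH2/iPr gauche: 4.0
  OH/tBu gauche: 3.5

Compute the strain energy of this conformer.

7.5 kJ/mol

This conformer (staggered): iPr–NH2 gauche, OH–tBu gauche; 4.0 + 3.5 = 7.5 kJ/mol.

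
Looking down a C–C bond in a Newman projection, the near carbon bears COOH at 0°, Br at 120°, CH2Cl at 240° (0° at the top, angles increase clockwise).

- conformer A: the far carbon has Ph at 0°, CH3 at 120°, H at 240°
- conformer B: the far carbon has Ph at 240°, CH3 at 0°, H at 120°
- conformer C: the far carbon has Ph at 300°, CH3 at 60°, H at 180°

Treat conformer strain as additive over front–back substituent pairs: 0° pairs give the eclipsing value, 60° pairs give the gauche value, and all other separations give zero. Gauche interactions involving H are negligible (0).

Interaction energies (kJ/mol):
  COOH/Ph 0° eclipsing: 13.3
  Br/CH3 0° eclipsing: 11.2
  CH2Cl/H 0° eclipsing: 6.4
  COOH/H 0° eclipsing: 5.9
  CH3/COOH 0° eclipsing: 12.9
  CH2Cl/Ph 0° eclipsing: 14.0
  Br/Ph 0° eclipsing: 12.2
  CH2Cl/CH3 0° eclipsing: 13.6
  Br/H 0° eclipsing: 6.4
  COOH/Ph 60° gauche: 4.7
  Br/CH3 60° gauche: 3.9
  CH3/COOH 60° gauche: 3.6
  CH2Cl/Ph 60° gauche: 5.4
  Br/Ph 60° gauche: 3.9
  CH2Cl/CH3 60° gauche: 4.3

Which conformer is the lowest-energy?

A (eclipsed): COOH–Ph eclipsed, Br–CH3 eclipsed, CH2Cl–H eclipsed; 13.3 + 11.2 + 6.4 = 30.9 kJ/mol.
B (eclipsed): COOH–CH3 eclipsed, Br–H eclipsed, CH2Cl–Ph eclipsed; 12.9 + 6.4 + 14.0 = 33.3 kJ/mol.
C (staggered): COOH–Ph gauche, COOH–CH3 gauche, Br–CH3 gauche, CH2Cl–Ph gauche; 4.7 + 3.6 + 3.9 + 5.4 = 17.6 kJ/mol.
C has the lowest total (17.6 kJ/mol).

C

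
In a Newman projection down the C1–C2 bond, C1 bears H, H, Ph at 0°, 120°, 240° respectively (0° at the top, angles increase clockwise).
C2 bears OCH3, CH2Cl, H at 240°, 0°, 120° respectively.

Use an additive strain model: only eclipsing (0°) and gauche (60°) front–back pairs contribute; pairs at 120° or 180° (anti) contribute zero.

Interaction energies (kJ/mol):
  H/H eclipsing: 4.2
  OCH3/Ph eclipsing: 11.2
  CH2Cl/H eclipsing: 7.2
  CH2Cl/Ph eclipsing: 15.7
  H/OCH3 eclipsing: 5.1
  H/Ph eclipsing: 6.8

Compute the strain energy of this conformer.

This conformer (eclipsed): H(0°)/CH2Cl(0°) eclipsed 7.2; H(120°)/H(120°) eclipsed 4.2; Ph(240°)/OCH3(240°) eclipsed 11.2 → 22.6 kJ/mol.

22.6 kJ/mol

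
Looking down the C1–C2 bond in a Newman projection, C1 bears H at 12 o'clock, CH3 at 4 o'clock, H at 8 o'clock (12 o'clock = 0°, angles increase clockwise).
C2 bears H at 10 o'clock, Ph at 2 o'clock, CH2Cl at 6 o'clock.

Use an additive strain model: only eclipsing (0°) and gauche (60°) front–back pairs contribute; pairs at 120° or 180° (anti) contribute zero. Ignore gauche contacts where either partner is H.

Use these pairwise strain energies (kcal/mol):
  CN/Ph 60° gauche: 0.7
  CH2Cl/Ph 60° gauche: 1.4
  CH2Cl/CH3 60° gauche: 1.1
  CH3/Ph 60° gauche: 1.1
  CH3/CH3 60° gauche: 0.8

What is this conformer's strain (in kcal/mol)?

This conformer is staggered. CH3 at 120° is gauche with Ph at 60° (1.1); CH3 at 120° is gauche with CH2Cl at 180° (1.1). Total 2.2 kcal/mol.

2.2 kcal/mol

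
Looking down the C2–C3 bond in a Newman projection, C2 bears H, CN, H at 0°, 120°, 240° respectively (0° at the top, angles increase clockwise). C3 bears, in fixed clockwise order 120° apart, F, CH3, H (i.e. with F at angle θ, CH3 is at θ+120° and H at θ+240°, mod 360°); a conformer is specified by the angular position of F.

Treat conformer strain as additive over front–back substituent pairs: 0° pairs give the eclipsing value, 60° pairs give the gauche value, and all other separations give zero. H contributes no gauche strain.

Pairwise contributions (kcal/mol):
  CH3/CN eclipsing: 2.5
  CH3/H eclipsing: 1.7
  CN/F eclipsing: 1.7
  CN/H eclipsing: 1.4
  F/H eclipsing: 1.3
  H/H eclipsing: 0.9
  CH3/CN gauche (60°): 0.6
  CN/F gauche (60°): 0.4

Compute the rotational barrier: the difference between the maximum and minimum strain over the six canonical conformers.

F at 0° (eclipsed): H(0°)/F(0°) eclipsed 1.3; CN(120°)/CH3(120°) eclipsed 2.5; H(240°)/H(240°) eclipsed 0.9 → 4.7 kcal/mol.
F at 60° (staggered): CN(120°)/F(60°) gauche 0.4; CN(120°)/CH3(180°) gauche 0.6 → 1.0 kcal/mol.
F at 120° (eclipsed): H(0°)/H(0°) eclipsed 0.9; CN(120°)/F(120°) eclipsed 1.7; H(240°)/CH3(240°) eclipsed 1.7 → 4.3 kcal/mol.
F at 180° (staggered): CN(120°)/F(180°) gauche 0.4 → 0.4 kcal/mol.
F at 240° (eclipsed): H(0°)/CH3(0°) eclipsed 1.7; CN(120°)/H(120°) eclipsed 1.4; H(240°)/F(240°) eclipsed 1.3 → 4.4 kcal/mol.
F at 300° (staggered): CN(120°)/CH3(60°) gauche 0.6 → 0.6 kcal/mol.
Max at 0° (4.7 kcal/mol), min at 180° (0.4 kcal/mol); barrier = 4.3 kcal/mol.

4.3 kcal/mol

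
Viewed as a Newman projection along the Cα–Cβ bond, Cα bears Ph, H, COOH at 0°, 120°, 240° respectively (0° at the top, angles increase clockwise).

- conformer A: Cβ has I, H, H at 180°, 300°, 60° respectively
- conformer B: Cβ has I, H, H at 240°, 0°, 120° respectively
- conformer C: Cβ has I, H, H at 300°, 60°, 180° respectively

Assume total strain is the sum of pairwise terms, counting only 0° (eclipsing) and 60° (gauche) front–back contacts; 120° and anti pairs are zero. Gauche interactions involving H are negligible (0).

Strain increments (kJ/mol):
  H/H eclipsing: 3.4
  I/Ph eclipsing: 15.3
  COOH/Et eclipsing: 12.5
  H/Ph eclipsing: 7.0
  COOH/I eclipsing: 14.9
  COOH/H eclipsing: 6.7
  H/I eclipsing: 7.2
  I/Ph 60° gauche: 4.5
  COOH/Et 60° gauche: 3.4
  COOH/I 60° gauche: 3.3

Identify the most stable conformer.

A

A (staggered): COOH(240°)/I(180°) gauche 3.3 → 3.3 kJ/mol.
B (eclipsed): Ph(0°)/H(0°) eclipsed 7.0; H(120°)/H(120°) eclipsed 3.4; COOH(240°)/I(240°) eclipsed 14.9 → 25.3 kJ/mol.
C (staggered): Ph(0°)/I(300°) gauche 4.5; COOH(240°)/I(300°) gauche 3.3 → 7.8 kJ/mol.
A has the lowest total (3.3 kJ/mol).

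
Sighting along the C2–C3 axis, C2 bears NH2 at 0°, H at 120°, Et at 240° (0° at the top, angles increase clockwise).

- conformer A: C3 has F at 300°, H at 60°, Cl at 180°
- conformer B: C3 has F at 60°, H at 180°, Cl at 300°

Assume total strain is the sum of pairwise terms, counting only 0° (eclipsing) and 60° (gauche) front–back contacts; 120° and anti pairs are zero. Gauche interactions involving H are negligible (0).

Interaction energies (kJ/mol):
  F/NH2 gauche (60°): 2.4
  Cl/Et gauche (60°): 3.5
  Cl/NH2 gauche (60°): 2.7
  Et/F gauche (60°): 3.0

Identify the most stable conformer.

B

A (staggered): NH2(0°)/F(300°) gauche 2.4; Et(240°)/F(300°) gauche 3.0; Et(240°)/Cl(180°) gauche 3.5 → 8.9 kJ/mol.
B (staggered): NH2(0°)/F(60°) gauche 2.4; NH2(0°)/Cl(300°) gauche 2.7; Et(240°)/Cl(300°) gauche 3.5 → 8.6 kJ/mol.
B has the lowest total (8.6 kJ/mol).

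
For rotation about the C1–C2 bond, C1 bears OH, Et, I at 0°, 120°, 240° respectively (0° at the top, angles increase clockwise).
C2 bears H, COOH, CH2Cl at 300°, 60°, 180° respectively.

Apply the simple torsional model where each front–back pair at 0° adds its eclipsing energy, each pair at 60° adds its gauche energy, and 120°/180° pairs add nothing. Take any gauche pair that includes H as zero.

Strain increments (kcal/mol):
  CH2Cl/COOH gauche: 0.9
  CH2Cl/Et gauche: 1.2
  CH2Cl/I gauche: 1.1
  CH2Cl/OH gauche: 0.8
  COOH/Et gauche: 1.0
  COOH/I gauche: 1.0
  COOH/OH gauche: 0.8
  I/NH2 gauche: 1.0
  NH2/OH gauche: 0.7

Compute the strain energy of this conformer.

4.1 kcal/mol

This conformer is staggered. OH at 0° is gauche with COOH at 60° (0.8); Et at 120° is gauche with COOH at 60° (1.0); Et at 120° is gauche with CH2Cl at 180° (1.2); I at 240° is gauche with CH2Cl at 180° (1.1). Total 4.1 kcal/mol.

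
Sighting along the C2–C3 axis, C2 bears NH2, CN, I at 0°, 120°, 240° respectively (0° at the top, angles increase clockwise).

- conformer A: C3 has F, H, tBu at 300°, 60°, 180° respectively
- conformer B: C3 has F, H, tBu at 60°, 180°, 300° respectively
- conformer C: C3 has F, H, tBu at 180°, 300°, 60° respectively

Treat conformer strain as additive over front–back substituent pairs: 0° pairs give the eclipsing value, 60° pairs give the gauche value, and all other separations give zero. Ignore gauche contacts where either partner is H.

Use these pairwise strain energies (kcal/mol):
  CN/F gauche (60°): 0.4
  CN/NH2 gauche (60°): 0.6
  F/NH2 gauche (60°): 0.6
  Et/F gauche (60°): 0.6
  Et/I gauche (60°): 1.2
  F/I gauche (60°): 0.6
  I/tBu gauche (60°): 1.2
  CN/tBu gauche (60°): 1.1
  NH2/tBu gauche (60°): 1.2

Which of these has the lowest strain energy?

C

A (staggered): NH2(0°)/F(300°) gauche 0.6; CN(120°)/tBu(180°) gauche 1.1; I(240°)/F(300°) gauche 0.6; I(240°)/tBu(180°) gauche 1.2 → 3.5 kcal/mol.
B (staggered): NH2(0°)/F(60°) gauche 0.6; NH2(0°)/tBu(300°) gauche 1.2; CN(120°)/F(60°) gauche 0.4; I(240°)/tBu(300°) gauche 1.2 → 3.4 kcal/mol.
C (staggered): NH2(0°)/tBu(60°) gauche 1.2; CN(120°)/F(180°) gauche 0.4; CN(120°)/tBu(60°) gauche 1.1; I(240°)/F(180°) gauche 0.6 → 3.3 kcal/mol.
C has the lowest total (3.3 kcal/mol).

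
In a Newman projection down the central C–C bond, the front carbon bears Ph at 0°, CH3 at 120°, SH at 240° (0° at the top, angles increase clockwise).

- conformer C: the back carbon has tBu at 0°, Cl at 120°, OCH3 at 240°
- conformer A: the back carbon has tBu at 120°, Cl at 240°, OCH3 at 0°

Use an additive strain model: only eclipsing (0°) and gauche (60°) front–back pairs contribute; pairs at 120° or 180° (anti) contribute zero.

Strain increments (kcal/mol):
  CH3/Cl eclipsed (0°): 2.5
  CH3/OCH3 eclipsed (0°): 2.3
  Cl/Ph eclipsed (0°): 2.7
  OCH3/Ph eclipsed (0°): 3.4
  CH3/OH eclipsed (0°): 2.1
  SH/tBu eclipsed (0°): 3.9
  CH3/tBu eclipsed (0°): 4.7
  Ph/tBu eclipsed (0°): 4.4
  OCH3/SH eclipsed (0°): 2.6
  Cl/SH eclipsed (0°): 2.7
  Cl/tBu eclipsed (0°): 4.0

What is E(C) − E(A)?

-1.3 kcal/mol

C (eclipsed): Ph(0°)/tBu(0°) eclipsed 4.4; CH3(120°)/Cl(120°) eclipsed 2.5; SH(240°)/OCH3(240°) eclipsed 2.6 → 9.5 kcal/mol.
A (eclipsed): Ph(0°)/OCH3(0°) eclipsed 3.4; CH3(120°)/tBu(120°) eclipsed 4.7; SH(240°)/Cl(240°) eclipsed 2.7 → 10.8 kcal/mol.
E(C) − E(A) = 9.5 − 10.8 = -1.3 kcal/mol.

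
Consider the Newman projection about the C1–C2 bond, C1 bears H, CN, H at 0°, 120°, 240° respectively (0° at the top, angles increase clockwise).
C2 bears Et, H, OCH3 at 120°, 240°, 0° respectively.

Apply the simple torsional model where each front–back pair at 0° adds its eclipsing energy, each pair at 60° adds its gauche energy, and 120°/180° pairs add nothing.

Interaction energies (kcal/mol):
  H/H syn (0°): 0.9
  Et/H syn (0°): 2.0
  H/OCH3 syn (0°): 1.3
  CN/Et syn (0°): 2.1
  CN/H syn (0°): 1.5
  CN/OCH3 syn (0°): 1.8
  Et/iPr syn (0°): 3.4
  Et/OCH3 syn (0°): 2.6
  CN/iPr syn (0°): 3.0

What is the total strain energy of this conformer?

This conformer (eclipsed): H–OCH3 eclipsed, CN–Et eclipsed, H–H eclipsed; 1.3 + 2.1 + 0.9 = 4.3 kcal/mol.

4.3 kcal/mol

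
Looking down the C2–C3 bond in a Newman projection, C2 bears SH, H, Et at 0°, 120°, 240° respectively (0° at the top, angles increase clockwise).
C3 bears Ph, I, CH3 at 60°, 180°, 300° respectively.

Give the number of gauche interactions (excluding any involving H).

Non-H gauche pairs: SH(0°)/Ph(60°); SH(0°)/CH3(300°); Et(240°)/I(180°); Et(240°)/CH3(300°) — 4 interactions.

4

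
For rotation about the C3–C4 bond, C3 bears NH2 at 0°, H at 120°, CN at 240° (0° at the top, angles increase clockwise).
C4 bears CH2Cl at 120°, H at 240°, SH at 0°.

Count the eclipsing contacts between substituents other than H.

1

Non-H eclipsing pairs: NH2(0°)/SH(0°) — 1 interaction.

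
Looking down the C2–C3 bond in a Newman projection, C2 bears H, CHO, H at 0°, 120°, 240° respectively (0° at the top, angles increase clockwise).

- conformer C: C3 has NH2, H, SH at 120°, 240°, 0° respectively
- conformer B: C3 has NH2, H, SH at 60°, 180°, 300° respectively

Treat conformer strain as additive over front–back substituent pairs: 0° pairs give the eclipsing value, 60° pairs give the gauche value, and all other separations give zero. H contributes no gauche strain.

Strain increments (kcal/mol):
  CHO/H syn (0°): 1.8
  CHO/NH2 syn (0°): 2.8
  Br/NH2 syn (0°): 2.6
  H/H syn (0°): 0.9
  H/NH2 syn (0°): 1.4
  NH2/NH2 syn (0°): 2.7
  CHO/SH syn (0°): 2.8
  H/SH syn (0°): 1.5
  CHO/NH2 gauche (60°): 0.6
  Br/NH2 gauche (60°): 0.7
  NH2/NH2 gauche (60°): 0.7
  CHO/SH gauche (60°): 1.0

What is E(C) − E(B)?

+4.6 kcal/mol

C (eclipsed): H(0°)/SH(0°) eclipsed 1.5; CHO(120°)/NH2(120°) eclipsed 2.8; H(240°)/H(240°) eclipsed 0.9 → 5.2 kcal/mol.
B (staggered): CHO(120°)/NH2(60°) gauche 0.6 → 0.6 kcal/mol.
E(C) − E(B) = 5.2 − 0.6 = +4.6 kcal/mol.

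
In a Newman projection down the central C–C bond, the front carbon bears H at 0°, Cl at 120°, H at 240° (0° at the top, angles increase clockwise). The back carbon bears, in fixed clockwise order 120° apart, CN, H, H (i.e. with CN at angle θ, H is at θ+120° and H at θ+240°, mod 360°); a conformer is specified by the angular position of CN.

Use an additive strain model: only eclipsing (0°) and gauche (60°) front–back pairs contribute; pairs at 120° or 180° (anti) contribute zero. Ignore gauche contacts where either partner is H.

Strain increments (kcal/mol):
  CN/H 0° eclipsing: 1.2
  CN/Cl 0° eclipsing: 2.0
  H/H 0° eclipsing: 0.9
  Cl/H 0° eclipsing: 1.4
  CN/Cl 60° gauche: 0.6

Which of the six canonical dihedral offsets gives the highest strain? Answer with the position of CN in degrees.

CN at 0° (eclipsed): H(0°)/CN(0°) eclipsed 1.2; Cl(120°)/H(120°) eclipsed 1.4; H(240°)/H(240°) eclipsed 0.9 → 3.5 kcal/mol.
CN at 60° (staggered): Cl(120°)/CN(60°) gauche 0.6 → 0.6 kcal/mol.
CN at 120° (eclipsed): H(0°)/H(0°) eclipsed 0.9; Cl(120°)/CN(120°) eclipsed 2.0; H(240°)/H(240°) eclipsed 0.9 → 3.8 kcal/mol.
CN at 180° (staggered): Cl(120°)/CN(180°) gauche 0.6 → 0.6 kcal/mol.
CN at 240° (eclipsed): H(0°)/H(0°) eclipsed 0.9; Cl(120°)/H(120°) eclipsed 1.4; H(240°)/CN(240°) eclipsed 1.2 → 3.5 kcal/mol.
CN at 300° (staggered): no non-H gauche contacts → 0.0 kcal/mol.
The maximum (3.8 kcal/mol) occurs with CN at 120°.

120°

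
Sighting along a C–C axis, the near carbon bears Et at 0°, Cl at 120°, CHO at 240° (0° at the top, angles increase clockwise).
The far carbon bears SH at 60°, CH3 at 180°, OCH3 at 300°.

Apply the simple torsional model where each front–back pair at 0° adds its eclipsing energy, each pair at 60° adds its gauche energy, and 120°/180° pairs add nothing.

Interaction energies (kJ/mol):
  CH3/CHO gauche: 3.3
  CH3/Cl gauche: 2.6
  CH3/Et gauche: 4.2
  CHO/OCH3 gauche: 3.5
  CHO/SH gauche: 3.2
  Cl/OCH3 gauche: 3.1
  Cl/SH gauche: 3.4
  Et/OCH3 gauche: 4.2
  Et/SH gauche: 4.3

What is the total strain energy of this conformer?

This conformer (staggered): Et(0°)/SH(60°) gauche 4.3; Et(0°)/OCH3(300°) gauche 4.2; Cl(120°)/SH(60°) gauche 3.4; Cl(120°)/CH3(180°) gauche 2.6; CHO(240°)/CH3(180°) gauche 3.3; CHO(240°)/OCH3(300°) gauche 3.5 → 21.3 kJ/mol.

21.3 kJ/mol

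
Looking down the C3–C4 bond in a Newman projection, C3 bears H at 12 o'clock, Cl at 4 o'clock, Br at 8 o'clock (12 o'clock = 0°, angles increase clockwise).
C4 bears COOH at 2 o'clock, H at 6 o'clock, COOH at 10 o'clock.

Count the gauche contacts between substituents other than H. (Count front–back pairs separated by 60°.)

2

Non-H gauche pairs: Cl(120°)/COOH(60°); Br(240°)/COOH(300°) — 2 interactions.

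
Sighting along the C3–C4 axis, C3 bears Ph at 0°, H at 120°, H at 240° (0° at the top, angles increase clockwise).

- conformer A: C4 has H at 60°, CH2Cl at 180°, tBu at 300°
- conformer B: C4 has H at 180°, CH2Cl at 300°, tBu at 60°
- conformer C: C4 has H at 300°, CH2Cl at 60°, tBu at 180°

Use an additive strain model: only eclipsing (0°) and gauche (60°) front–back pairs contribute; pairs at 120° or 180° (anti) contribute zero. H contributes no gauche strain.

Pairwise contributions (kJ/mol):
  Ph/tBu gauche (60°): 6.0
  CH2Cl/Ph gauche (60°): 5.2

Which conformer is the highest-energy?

B

A (staggered): Ph–tBu gauche; 6.0 = 6.0 kJ/mol.
B (staggered): Ph–CH2Cl gauche, Ph–tBu gauche; 5.2 + 6.0 = 11.2 kJ/mol.
C (staggered): Ph–CH2Cl gauche; 5.2 = 5.2 kJ/mol.
B has the highest total (11.2 kJ/mol).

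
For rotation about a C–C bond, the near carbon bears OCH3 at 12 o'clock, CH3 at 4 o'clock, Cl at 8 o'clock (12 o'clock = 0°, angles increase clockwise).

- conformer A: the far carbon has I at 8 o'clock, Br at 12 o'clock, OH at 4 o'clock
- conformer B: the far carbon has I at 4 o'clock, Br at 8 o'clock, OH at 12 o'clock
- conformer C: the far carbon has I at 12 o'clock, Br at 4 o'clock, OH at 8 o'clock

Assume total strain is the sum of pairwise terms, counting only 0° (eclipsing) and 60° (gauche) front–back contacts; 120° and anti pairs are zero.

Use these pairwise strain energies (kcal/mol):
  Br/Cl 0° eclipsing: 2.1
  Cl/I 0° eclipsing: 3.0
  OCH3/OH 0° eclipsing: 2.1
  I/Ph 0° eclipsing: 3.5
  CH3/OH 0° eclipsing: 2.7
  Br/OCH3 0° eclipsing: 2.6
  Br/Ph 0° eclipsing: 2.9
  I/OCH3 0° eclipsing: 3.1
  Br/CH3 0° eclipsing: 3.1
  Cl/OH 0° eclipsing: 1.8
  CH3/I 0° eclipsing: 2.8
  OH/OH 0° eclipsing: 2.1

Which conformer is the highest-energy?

A (eclipsed): OCH3(0°)/Br(0°) eclipsed 2.6; CH3(120°)/OH(120°) eclipsed 2.7; Cl(240°)/I(240°) eclipsed 3.0 → 8.3 kcal/mol.
B (eclipsed): OCH3(0°)/OH(0°) eclipsed 2.1; CH3(120°)/I(120°) eclipsed 2.8; Cl(240°)/Br(240°) eclipsed 2.1 → 7.0 kcal/mol.
C (eclipsed): OCH3(0°)/I(0°) eclipsed 3.1; CH3(120°)/Br(120°) eclipsed 3.1; Cl(240°)/OH(240°) eclipsed 1.8 → 8.0 kcal/mol.
A has the highest total (8.3 kcal/mol).

A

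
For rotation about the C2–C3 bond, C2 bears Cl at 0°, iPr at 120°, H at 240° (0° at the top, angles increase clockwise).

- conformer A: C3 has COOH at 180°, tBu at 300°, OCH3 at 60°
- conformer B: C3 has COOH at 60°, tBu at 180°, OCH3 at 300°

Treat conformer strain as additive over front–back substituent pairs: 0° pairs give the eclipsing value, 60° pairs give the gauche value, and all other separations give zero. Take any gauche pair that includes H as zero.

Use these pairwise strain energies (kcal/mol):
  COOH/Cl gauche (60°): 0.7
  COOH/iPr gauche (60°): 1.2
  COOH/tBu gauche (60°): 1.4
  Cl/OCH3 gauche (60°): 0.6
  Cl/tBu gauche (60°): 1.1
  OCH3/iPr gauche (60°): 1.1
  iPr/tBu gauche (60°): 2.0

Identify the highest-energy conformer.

A is staggered. Cl at 0° is gauche with tBu at 300° (1.1); Cl at 0° is gauche with OCH3 at 60° (0.6); iPr at 120° is gauche with COOH at 180° (1.2); iPr at 120° is gauche with OCH3 at 60° (1.1). Total 4.0 kcal/mol.
B is staggered. Cl at 0° is gauche with COOH at 60° (0.7); Cl at 0° is gauche with OCH3 at 300° (0.6); iPr at 120° is gauche with COOH at 60° (1.2); iPr at 120° is gauche with tBu at 180° (2.0). Total 4.5 kcal/mol.
B has the highest total (4.5 kcal/mol).

B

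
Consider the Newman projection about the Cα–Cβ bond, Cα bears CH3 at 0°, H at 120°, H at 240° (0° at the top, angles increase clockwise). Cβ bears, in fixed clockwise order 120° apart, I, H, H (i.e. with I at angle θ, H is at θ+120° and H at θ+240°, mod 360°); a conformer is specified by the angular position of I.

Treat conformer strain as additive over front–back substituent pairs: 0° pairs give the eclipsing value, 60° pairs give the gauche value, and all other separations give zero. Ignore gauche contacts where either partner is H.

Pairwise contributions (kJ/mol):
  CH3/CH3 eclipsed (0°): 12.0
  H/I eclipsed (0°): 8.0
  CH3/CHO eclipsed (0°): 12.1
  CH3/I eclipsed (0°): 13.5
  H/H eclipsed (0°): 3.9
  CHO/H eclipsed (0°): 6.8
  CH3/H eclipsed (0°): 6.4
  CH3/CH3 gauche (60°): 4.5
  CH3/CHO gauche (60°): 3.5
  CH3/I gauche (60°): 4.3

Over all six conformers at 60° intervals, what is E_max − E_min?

21.3 kJ/mol

I at 0° (eclipsed): CH3(0°)/I(0°) eclipsed 13.5; H(120°)/H(120°) eclipsed 3.9; H(240°)/H(240°) eclipsed 3.9 → 21.3 kJ/mol.
I at 60° (staggered): CH3(0°)/I(60°) gauche 4.3 → 4.3 kJ/mol.
I at 120° (eclipsed): CH3(0°)/H(0°) eclipsed 6.4; H(120°)/I(120°) eclipsed 8.0; H(240°)/H(240°) eclipsed 3.9 → 18.3 kJ/mol.
I at 180° (staggered): no non-H gauche contacts → 0.0 kJ/mol.
I at 240° (eclipsed): CH3(0°)/H(0°) eclipsed 6.4; H(120°)/H(120°) eclipsed 3.9; H(240°)/I(240°) eclipsed 8.0 → 18.3 kJ/mol.
I at 300° (staggered): CH3(0°)/I(300°) gauche 4.3 → 4.3 kJ/mol.
Max at 0° (21.3 kJ/mol), min at 180° (0.0 kJ/mol); barrier = 21.3 kJ/mol.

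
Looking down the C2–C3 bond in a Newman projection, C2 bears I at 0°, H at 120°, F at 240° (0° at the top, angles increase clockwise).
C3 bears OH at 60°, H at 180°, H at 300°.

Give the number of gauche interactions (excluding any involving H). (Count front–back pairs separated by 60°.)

1

Non-H gauche pairs: I(0°)/OH(60°) — 1 interaction.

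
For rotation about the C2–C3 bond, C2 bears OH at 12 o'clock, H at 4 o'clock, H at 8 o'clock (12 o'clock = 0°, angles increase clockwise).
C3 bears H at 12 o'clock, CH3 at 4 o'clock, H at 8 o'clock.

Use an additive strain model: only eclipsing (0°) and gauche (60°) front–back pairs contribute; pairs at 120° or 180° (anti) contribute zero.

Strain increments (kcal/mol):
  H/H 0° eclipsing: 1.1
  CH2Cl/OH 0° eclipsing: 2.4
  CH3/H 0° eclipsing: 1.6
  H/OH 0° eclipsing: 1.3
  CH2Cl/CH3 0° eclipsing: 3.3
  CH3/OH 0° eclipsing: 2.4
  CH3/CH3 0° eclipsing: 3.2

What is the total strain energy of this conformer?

This conformer (eclipsed): OH–H eclipsed, H–CH3 eclipsed, H–H eclipsed; 1.3 + 1.6 + 1.1 = 4.0 kcal/mol.

4.0 kcal/mol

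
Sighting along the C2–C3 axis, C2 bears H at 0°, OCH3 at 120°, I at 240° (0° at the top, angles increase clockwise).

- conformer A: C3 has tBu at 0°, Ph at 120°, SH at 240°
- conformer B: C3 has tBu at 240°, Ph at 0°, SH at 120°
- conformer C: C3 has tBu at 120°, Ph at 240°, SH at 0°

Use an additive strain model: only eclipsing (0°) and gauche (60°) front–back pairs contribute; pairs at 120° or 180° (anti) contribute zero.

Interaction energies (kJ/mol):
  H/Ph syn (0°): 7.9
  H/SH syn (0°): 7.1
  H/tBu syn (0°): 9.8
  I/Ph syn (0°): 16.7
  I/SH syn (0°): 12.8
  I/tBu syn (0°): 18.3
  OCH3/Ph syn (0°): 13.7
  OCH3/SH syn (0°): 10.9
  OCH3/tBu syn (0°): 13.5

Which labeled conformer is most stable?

A

A is eclipsed. H at 0° is eclipsed with tBu at 0° (9.8); OCH3 at 120° is eclipsed with Ph at 120° (13.7); I at 240° is eclipsed with SH at 240° (12.8). Total 36.3 kJ/mol.
B is eclipsed. H at 0° is eclipsed with Ph at 0° (7.9); OCH3 at 120° is eclipsed with SH at 120° (10.9); I at 240° is eclipsed with tBu at 240° (18.3). Total 37.1 kJ/mol.
C is eclipsed. H at 0° is eclipsed with SH at 0° (7.1); OCH3 at 120° is eclipsed with tBu at 120° (13.5); I at 240° is eclipsed with Ph at 240° (16.7). Total 37.3 kJ/mol.
A has the lowest total (36.3 kJ/mol).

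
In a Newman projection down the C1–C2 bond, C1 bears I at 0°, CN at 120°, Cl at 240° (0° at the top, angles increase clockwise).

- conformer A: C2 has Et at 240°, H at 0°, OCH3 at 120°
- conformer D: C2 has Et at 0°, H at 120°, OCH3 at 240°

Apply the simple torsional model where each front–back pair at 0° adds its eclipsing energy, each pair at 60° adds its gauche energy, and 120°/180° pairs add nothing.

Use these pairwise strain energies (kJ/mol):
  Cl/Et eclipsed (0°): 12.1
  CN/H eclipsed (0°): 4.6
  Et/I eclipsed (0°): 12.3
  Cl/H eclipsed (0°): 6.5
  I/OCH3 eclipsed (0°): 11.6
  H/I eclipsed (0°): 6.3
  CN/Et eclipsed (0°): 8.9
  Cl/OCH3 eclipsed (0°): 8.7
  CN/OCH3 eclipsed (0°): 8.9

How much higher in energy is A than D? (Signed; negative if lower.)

+1.7 kJ/mol

A is eclipsed. I at 0° is eclipsed with H at 0° (6.3); CN at 120° is eclipsed with OCH3 at 120° (8.9); Cl at 240° is eclipsed with Et at 240° (12.1). Total 27.3 kJ/mol.
D is eclipsed. I at 0° is eclipsed with Et at 0° (12.3); CN at 120° is eclipsed with H at 120° (4.6); Cl at 240° is eclipsed with OCH3 at 240° (8.7). Total 25.6 kJ/mol.
E(A) − E(D) = 27.3 − 25.6 = +1.7 kJ/mol.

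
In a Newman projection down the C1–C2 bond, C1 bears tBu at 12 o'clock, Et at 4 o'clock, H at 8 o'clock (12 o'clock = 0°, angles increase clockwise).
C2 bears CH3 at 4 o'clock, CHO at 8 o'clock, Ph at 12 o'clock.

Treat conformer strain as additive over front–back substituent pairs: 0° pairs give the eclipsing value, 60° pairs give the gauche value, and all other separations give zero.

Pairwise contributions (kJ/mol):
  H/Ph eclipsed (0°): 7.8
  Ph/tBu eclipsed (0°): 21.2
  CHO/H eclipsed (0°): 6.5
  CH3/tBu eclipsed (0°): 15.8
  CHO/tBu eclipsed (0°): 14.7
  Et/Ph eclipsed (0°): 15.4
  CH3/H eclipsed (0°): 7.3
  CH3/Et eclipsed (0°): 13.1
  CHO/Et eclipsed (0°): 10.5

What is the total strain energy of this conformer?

40.8 kJ/mol

This conformer (eclipsed): tBu(0°)/Ph(0°) eclipsed 21.2; Et(120°)/CH3(120°) eclipsed 13.1; H(240°)/CHO(240°) eclipsed 6.5 → 40.8 kJ/mol.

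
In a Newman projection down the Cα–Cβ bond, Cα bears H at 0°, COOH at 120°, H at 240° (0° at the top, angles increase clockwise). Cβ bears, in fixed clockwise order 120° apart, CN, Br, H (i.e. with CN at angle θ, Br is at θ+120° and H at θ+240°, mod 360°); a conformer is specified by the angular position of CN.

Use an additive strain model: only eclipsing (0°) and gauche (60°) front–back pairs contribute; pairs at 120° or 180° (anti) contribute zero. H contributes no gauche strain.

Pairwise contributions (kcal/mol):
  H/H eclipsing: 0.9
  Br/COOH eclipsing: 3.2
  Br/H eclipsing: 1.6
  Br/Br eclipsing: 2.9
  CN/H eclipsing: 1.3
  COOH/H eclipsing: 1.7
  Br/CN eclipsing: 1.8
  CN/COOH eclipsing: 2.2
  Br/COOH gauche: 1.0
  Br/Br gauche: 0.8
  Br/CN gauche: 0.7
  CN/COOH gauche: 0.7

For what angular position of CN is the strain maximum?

CN at 0° (eclipsed): H(0°)/CN(0°) eclipsed 1.3; COOH(120°)/Br(120°) eclipsed 3.2; H(240°)/H(240°) eclipsed 0.9 → 5.4 kcal/mol.
CN at 60° (staggered): COOH(120°)/CN(60°) gauche 0.7; COOH(120°)/Br(180°) gauche 1.0 → 1.7 kcal/mol.
CN at 120° (eclipsed): H(0°)/H(0°) eclipsed 0.9; COOH(120°)/CN(120°) eclipsed 2.2; H(240°)/Br(240°) eclipsed 1.6 → 4.7 kcal/mol.
CN at 180° (staggered): COOH(120°)/CN(180°) gauche 0.7 → 0.7 kcal/mol.
CN at 240° (eclipsed): H(0°)/Br(0°) eclipsed 1.6; COOH(120°)/H(120°) eclipsed 1.7; H(240°)/CN(240°) eclipsed 1.3 → 4.6 kcal/mol.
CN at 300° (staggered): COOH(120°)/Br(60°) gauche 1.0 → 1.0 kcal/mol.
The maximum (5.4 kcal/mol) occurs with CN at 0°.

0°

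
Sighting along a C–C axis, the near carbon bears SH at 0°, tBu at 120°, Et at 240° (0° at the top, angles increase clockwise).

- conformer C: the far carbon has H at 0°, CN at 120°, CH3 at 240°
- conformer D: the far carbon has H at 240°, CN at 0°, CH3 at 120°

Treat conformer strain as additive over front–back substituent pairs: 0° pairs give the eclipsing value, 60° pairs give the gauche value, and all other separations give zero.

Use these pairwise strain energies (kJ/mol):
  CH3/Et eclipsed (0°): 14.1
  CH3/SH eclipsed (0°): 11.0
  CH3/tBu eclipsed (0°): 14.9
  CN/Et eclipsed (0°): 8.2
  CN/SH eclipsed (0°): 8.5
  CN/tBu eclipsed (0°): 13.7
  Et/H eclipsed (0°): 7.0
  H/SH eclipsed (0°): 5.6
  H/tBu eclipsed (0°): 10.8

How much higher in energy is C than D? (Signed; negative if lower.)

C (eclipsed): SH(0°)/H(0°) eclipsed 5.6; tBu(120°)/CN(120°) eclipsed 13.7; Et(240°)/CH3(240°) eclipsed 14.1 → 33.4 kJ/mol.
D (eclipsed): SH(0°)/CN(0°) eclipsed 8.5; tBu(120°)/CH3(120°) eclipsed 14.9; Et(240°)/H(240°) eclipsed 7.0 → 30.4 kJ/mol.
E(C) − E(D) = 33.4 − 30.4 = +3.0 kJ/mol.

+3.0 kJ/mol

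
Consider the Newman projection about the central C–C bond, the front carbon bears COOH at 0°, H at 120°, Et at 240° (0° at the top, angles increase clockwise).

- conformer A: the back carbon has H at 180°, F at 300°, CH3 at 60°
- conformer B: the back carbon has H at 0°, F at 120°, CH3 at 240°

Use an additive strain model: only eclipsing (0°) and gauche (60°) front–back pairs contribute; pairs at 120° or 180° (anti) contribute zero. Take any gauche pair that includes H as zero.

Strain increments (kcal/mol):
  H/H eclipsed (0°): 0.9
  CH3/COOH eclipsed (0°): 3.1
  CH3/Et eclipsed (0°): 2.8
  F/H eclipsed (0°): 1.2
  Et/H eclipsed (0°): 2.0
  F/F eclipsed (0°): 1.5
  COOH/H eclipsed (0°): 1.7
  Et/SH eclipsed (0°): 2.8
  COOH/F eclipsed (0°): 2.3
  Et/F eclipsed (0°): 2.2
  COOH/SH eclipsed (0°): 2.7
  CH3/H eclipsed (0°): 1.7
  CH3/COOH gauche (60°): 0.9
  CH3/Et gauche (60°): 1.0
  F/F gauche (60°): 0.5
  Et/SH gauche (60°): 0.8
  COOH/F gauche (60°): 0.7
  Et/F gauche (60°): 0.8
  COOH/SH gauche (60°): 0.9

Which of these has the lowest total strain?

A

A (staggered): COOH–F gauche, COOH–CH3 gauche, Et–F gauche; 0.7 + 0.9 + 0.8 = 2.4 kcal/mol.
B (eclipsed): COOH–H eclipsed, H–F eclipsed, Et–CH3 eclipsed; 1.7 + 1.2 + 2.8 = 5.7 kcal/mol.
A has the lowest total (2.4 kcal/mol).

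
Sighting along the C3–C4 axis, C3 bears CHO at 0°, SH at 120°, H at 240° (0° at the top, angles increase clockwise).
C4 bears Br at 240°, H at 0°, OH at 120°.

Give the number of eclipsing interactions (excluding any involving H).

Non-H eclipsing pairs: SH(120°)/OH(120°) — 1 interaction.

1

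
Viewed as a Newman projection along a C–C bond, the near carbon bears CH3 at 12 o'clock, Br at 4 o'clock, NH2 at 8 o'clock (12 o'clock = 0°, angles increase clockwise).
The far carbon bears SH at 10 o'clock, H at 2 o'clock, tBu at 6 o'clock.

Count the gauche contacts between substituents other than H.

Non-H gauche pairs: CH3(0°)/SH(300°); Br(120°)/tBu(180°); NH2(240°)/SH(300°); NH2(240°)/tBu(180°) — 4 interactions.

4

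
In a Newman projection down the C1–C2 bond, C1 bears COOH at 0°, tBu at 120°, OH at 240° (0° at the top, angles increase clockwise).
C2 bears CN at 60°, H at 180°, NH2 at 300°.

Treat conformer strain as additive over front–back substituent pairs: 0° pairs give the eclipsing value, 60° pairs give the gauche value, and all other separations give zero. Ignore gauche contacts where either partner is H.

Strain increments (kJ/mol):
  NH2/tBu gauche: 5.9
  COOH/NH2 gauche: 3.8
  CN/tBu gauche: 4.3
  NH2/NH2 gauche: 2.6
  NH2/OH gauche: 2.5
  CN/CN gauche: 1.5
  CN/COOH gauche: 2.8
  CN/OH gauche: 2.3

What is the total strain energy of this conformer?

This conformer is staggered. COOH at 0° is gauche with CN at 60° (2.8); COOH at 0° is gauche with NH2 at 300° (3.8); tBu at 120° is gauche with CN at 60° (4.3); OH at 240° is gauche with NH2 at 300° (2.5). Total 13.4 kJ/mol.

13.4 kJ/mol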